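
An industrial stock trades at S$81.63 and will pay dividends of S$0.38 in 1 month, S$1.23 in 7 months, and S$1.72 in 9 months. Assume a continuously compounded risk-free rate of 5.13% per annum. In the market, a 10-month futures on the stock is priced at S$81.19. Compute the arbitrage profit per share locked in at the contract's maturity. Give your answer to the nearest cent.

PV(dividends) I = 0.38·e^(−0.0513·1/12) + 1.23·e^(−0.0513·7/12) + 1.72·e^(−0.0513·9/12) = 3.2272
Fair futures F* = (S − I)·e^(rT) = (81.63 − 3.2272)·e^0.042750 = 78.4028 × 1.043677 = 81.8272
Market S$81.19 < fair 81.8272: forward underpriced → reverse cash-and-carry (short the stock, invest proceeds at r, pay the dividends, go long the forward).
Profit at T = |F_mkt − F*| = |81.19 − 81.8272| = S$0.64 per share

S$0.64 per share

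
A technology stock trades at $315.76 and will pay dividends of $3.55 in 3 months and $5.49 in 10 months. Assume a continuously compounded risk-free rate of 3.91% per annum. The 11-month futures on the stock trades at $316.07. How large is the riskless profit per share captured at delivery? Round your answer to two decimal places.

$2.06 per share

PV(dividends) I = 3.55·e^(−0.0391·3/12) + 5.49·e^(−0.0391·10/12) = 8.8295
Fair futures F* = (S − I)·e^(rT) = (315.76 − 8.8295)·e^0.035842 = 306.9305 × 1.036492 = 318.1310
Market $316.07 < fair 318.1310: forward underpriced → reverse cash-and-carry (short the stock, invest proceeds at r, pay the dividends, go long the forward).
Profit at T = |F_mkt − F*| = |316.07 − 318.1310| = $2.06 per share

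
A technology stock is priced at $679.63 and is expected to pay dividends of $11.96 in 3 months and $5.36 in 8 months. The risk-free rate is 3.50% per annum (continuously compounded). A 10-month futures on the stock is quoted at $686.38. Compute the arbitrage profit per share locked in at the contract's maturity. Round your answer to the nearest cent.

PV(dividends) I = 11.96·e^(−0.0350·3/12) + 5.36·e^(−0.0350·8/12) = 17.0922
Fair futures F* = (S − I)·e^(rT) = (679.63 − 17.0922)·e^0.029167 = 662.5378 × 1.029597 = 682.1469
Market $686.38 > fair 682.1469: forward overpriced → cash-and-carry (borrow at r, buy the stock and collect the dividends, short the forward).
Profit at T = |F_mkt − F*| = |686.38 − 682.1469| = $4.23 per share

$4.23 per share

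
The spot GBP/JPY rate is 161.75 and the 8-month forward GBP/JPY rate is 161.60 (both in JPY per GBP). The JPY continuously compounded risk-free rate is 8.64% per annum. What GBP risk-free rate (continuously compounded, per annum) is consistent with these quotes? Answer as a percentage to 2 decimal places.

8.78%

F = S·e^((r_JPY − r_GBP)T) ⇒ r_GBP = r_JPY − ln(F/S)/T
ln(161.60/161.75) = -0.000928; /(8/12) = -0.001392
r_GBP = 0.0864 + 0.001392 = 0.087792
r_GBP = 8.78%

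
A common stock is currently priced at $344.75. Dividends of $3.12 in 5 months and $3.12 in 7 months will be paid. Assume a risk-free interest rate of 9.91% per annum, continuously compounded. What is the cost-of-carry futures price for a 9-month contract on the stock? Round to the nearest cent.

$364.95

PV(dividends) I = 3.12·e^(−0.0991·5/12) + 3.12·e^(−0.0991·7/12)
I = 2.9938 + 2.9448 = 5.9386
F = (S − I)·e^(rT) = (344.75 − 5.9386) · e^(0.0991·9/12)
= 338.8114 · e^0.074325 = 338.8114 × 1.077157 = $364.95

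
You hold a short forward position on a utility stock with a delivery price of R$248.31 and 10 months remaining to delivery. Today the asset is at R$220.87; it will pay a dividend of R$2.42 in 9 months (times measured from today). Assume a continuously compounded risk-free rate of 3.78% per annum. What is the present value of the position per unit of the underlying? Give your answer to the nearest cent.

R$22.09

PV(remaining dividends) I = 2.42·e^(−0.0378·9/12) = 2.3524
Current forward F = (S − I)·e^(rT) = (220.87 − 2.3524)·e^(0.0378·10/12) = 218.5176 × 1.032001 = 225.5104
Value (long) = (F − K)·e^(−rT) = (225.5104 − 248.31) × 0.968991 = -22.0926
Short position value = −(long value) = R$22.09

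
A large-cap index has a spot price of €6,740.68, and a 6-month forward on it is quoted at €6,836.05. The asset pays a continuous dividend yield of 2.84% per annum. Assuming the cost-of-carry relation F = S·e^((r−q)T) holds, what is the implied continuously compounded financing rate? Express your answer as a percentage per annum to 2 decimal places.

From F = S·e^((r−q)T): (r − q) = ln(F/S)/T
ln(6836.05/6740.68) = ln(1.014148) = 0.014049
(r − q) = 0.014049 / (6/12) = 0.028098
r = ln(F/S)/T + q = 0.028098 + 0.0284 = 0.056498
r = 5.65%

5.65%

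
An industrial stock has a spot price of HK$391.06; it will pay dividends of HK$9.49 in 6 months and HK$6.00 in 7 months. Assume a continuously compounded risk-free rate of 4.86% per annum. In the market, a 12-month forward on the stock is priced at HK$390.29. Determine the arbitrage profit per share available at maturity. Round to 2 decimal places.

HK$4.40 per share

PV(dividends) I = 9.49·e^(−0.0486·6/12) + 6.00·e^(−0.0486·7/12) = 15.0945
Fair forward F* = (S − I)·e^(rT) = (391.06 − 15.0945)·e^0.048600 = 375.9655 × 1.049800 = 394.6886
Market HK$390.29 < fair 394.6886: forward underpriced → reverse cash-and-carry (short the stock, invest proceeds at r, pay the dividends, go long the forward).
Profit at T = |F_mkt − F*| = |390.29 − 394.6886| = HK$4.40 per share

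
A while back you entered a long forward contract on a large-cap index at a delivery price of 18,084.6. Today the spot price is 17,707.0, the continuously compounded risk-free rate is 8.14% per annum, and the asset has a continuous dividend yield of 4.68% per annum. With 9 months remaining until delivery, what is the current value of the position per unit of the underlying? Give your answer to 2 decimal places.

Current fair forward for the remaining 9 months: F = S·e^((r − q)·T), (r − q) = 0.0814 − 0.0468 = 0.0346
F = 17707.0 · e^(0.0346 × 9/12) = 17707.0 × 1.02628963 = 18172.5105
Value of long forward = (F − K)·e^(−rT) = (18172.5105 − 18084.6) · e^(−0.0814·9/12)
= 87.9105 × 0.94077620 = 82.70

82.70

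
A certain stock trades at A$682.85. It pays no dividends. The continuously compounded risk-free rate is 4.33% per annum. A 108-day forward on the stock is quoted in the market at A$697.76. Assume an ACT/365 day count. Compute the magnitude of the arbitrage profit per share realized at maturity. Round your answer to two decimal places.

A$6.11 per share

Fair forward: F* = S·e^(carry·T), with carry = r = 0.0433
F* = 682.85 · e^(0.0433 × 108/365) = 682.85 · e^0.012812 = 682.85 × 1.012894 = A$691.6547
Market A$697.76 > fair A$691.6547: forward overpriced → cash-and-carry (buy spot, short the forward).
At maturity, profit = |F_mkt − F*| = |697.76 − 691.6547| = A$6.11 per share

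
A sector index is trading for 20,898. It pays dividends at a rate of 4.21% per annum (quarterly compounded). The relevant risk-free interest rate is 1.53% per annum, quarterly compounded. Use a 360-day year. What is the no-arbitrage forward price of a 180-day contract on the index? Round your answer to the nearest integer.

F = S · (1+r/4)^(4T) / (1+q/4)^(4T)
= 20898 × 1.007665 / 1.021161 = 20898 × 0.986784
F = 20,622

20,622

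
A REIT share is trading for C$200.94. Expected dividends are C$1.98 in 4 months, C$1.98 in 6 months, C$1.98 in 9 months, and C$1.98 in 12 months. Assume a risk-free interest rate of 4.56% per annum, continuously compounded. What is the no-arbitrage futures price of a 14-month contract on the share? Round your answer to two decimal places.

PV(dividends) I = 1.98·e^(−0.0456·4/12) + 1.98·e^(−0.0456·6/12) + 1.98·e^(−0.0456·9/12) + 1.98·e^(−0.0456·12/12)
I = 1.9501 + 1.9354 + 1.9134 + 1.8917 = 7.6906
F = (S − I)·e^(rT) = (200.94 − 7.6906) · e^(0.0456·14/12)
= 193.2494 · e^0.053200 = 193.2494 × 1.054641 = C$203.81

C$203.81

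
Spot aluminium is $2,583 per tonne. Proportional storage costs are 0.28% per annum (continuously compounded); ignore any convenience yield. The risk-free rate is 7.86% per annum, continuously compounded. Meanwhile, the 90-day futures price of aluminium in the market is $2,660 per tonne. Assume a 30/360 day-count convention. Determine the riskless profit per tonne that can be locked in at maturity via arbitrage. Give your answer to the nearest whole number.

Fair futures: F* = S·e^(carry·T), with carry = (r + u) = 0.0786 + 0.0028 = 0.0814
F* = 2583 · e^(0.0814 × 90/360) = 2583 · e^0.020350 = 2583 × 1.020558 = $2636.1013
Market $2660 > fair $2636.1013: forward overpriced → cash-and-carry (buy spot, short the forward).
At maturity, profit = |F_mkt − F*| = |2660 − 2636.1013| = $24 per tonne

$24 per tonne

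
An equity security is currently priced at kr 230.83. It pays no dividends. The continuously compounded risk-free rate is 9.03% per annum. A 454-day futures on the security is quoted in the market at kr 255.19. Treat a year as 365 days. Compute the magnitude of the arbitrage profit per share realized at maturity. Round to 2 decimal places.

kr 3.08 per share

Fair futures: F* = S·e^(carry·T), with carry = r = 0.0903
F* = 230.83 · e^(0.0903 × 454/365) = 230.83 · e^0.112318 = 230.83 × 1.118869 = kr 258.2685
Market kr 255.19 < fair kr 258.2685: forward underpriced → reverse cash-and-carry (short spot, go long the forward).
At maturity, profit = |F_mkt − F*| = |255.19 − 258.2685| = kr 3.08 per share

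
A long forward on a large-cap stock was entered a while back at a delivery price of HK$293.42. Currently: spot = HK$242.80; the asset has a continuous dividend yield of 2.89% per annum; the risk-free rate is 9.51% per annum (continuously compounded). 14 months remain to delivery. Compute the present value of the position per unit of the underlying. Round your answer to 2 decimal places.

Current fair forward for the remaining 14 months: F = S·e^((r − q)·T), (r − q) = 0.0951 − 0.0289 = 0.0662
F = 242.80 · e^(0.0662 × 14/12) = 242.80 × 1.080294 = 262.2954
Value of long forward = (F − K)·e^(−rT) = (262.2954 − 293.42) · e^(−0.0951·14/12)
= -31.1246 × 0.894983 = -27.86

-HK$27.86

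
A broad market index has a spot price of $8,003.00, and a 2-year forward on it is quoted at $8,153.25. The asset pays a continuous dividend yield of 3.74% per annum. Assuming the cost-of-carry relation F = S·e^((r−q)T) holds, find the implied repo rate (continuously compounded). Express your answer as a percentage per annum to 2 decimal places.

From F = S·e^((r−q)T): (r − q) = ln(F/S)/T
ln(8153.25/8003.00) = ln(1.018774) = 0.018600
(r − q) = 0.018600 / (2) = 0.009300
r = ln(F/S)/T + q = 0.009300 + 0.0374 = 0.046700
r = 4.67%

4.67%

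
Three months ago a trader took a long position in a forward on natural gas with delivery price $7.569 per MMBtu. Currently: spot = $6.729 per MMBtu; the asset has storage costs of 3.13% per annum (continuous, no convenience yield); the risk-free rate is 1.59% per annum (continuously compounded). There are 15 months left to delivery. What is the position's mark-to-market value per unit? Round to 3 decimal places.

-$0.423 per MMBtu

Current fair forward for the remaining 15 months: F = S·e^((r + u)·T), (r + u) = 0.0159 + 0.0313 = 0.0472
F = 6.729 · e^(0.0472 × 15/12) = 6.729 × 1.060775 = 7.1380
Value of long forward = (F − K)·e^(−rT) = (7.1380 − 7.569) · e^(−0.0159·15/12)
= -0.4310 × 0.980321 = -0.423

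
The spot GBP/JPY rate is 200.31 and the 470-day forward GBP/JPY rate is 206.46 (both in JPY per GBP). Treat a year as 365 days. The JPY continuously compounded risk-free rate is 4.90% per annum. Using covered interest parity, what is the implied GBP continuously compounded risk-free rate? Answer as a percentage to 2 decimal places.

F = S·e^((r_JPY − r_GBP)T) ⇒ r_GBP = r_JPY − ln(F/S)/T
ln(206.46/200.31) = 0.030241; /(470/365) = 0.023485
r_GBP = 0.0490 − 0.023485 = 0.025515
r_GBP = 2.55%

2.55%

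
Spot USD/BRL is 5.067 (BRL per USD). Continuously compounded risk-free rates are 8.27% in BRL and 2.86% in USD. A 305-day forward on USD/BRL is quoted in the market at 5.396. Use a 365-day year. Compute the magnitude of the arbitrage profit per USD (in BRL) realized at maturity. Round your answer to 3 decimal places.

0.095 per USD (in BRL)

Fair forward: F* = S·e^(carry·T), with carry = (r_BRL − r_USD) = 0.0827 − 0.0286 = 0.0541
F* = 5.067 · e^(0.0541 × 305/365) = 5.067 · e^0.045207 = 5.067 × 1.046244 = 5.3013
Market 5.396 > fair 5.3013: forward overpriced → cash-and-carry (buy spot, short the forward).
At maturity, profit = |F_mkt − F*| = |5.396 − 5.3013| = 0.095 per USD (in BRL)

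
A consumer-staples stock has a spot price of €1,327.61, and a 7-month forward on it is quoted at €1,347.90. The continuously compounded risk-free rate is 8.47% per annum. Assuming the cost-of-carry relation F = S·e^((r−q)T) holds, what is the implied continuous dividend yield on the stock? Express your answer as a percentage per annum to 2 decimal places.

From F = S·e^((r−q)T): (r − q) = ln(F/S)/T
ln(1347.90/1327.61) = ln(1.015283) = 0.015167
(r − q) = 0.015167 / (7/12) = 0.026001
q = r − ln(F/S)/T = 0.0847 − 0.026001 = 0.058699
q = 5.87%

5.87%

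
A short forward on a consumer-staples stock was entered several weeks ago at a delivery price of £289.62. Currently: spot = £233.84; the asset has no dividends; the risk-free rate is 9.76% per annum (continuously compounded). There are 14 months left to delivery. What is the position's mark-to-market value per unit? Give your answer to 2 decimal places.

£24.61

Current fair forward for the remaining 14 months: F = S·e^(r·T), r = 0.0976
F = 233.84 · e^(0.0976 × 14/12) = 233.84 × 1.120603 = 262.0418
Value of long forward = (F − K)·e^(−rT) = (262.0418 − 289.62) · e^(−0.0976·14/12)
= -27.5782 × 0.892377 = -24.61
Short position value = −(long value) = £24.61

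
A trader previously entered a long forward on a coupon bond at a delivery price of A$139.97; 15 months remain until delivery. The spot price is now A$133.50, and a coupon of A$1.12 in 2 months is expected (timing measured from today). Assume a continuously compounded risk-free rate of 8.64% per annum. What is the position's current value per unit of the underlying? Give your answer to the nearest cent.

PV(remaining coupons) I = 1.12·e^(−0.0864·2/12) = 1.1040
Current forward F = (S − I)·e^(rT) = (133.50 − 1.1040)·e^(0.0864·15/12) = 132.3960 × 1.114048 = 147.4955
Value (long) = (F − K)·e^(−rT) = (147.4955 − 139.97) × 0.897628 = 6.7551
Value = A$6.76

A$6.76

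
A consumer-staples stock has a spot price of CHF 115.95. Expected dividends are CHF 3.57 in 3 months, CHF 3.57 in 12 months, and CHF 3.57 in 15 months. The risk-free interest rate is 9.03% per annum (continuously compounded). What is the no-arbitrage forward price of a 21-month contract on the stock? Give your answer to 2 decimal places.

PV(dividends) I = 3.57·e^(−0.0903·3/12) + 3.57·e^(−0.0903·12/12) + 3.57·e^(−0.0903·15/12)
I = 3.4903 + 3.2618 + 3.1889 = 9.9410
F = (S − I)·e^(rT) = (115.95 − 9.9410) · e^(0.0903·21/12)
= 106.0090 · e^0.158025 = 106.0090 × 1.171195 = CHF 124.16

CHF 124.16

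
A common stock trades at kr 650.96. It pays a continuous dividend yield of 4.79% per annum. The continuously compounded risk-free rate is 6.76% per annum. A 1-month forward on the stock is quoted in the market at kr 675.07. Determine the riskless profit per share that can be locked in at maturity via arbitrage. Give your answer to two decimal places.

Fair forward: F* = S·e^(carry·T), with carry = (r − q) = 0.0676 − 0.0479 = 0.0197
F* = 650.96 · e^(0.0197 × 1/12) = 650.96 · e^0.001642 = 650.96 × 1.001643 = kr 652.0295
Market kr 675.07 > fair kr 652.0295: forward overpriced → cash-and-carry (buy spot, short the forward).
At maturity, profit = |F_mkt − F*| = |675.07 − 652.0295| = kr 23.04 per share

kr 23.04 per share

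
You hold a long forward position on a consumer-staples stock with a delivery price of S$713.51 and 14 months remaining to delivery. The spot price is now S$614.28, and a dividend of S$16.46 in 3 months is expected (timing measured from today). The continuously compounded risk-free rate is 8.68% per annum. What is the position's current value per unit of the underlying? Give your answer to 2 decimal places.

PV(remaining dividends) I = 16.46·e^(−0.0868·3/12) = 16.1067
Current forward F = (S − I)·e^(rT) = (614.28 − 16.1067)·e^(0.0868·14/12) = 598.1733 × 1.106572 = 661.9218
Value (long) = (F − K)·e^(−rT) = (661.9218 − 713.51) × 0.903692 = -46.6198
Value = -S$46.62

-S$46.62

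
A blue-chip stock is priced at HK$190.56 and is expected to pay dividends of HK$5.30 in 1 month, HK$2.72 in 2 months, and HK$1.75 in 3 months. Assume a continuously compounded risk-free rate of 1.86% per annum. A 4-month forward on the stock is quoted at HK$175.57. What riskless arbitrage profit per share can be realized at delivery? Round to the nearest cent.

PV(dividends) I = 5.30·e^(−0.0186·1/12) + 2.72·e^(−0.0186·2/12) + 1.75·e^(−0.0186·3/12) = 9.7453
Fair forward F* = (S − I)·e^(rT) = (190.56 − 9.7453)·e^0.006200 = 180.8147 × 1.006219 = 181.9392
Market HK$175.57 < fair 181.9392: forward underpriced → reverse cash-and-carry (short the stock, invest proceeds at r, pay the dividends, go long the forward).
Profit at T = |F_mkt − F*| = |175.57 − 181.9392| = HK$6.37 per share

HK$6.37 per share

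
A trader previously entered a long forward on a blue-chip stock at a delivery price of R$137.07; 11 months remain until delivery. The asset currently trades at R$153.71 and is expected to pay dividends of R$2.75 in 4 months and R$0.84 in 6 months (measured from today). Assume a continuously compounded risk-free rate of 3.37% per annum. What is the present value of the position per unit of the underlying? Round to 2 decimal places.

R$17.26

PV(remaining dividends) I = 2.75·e^(−0.0337·4/12) + 0.84·e^(−0.0337·6/12) = 3.5452
Current forward F = (S − I)·e^(rT) = (153.71 − 3.5452)·e^(0.0337·11/12) = 150.1648 × 1.031374 = 154.8761
Value (long) = (F − K)·e^(−rT) = (154.8761 − 137.07) × 0.969581 = 17.2645
Value = R$17.26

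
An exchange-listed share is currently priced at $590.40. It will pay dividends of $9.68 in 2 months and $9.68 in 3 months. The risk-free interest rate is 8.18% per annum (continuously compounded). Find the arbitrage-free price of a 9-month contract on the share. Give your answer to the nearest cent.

$607.52

PV(dividends) I = 9.68·e^(−0.0818·2/12) + 9.68·e^(−0.0818·3/12)
I = 9.5489 + 9.4841 = 19.0330
F = (S − I)·e^(rT) = (590.40 − 19.0330) · e^(0.0818·9/12)
= 571.3670 · e^0.061350 = 571.3670 × 1.063271 = $607.52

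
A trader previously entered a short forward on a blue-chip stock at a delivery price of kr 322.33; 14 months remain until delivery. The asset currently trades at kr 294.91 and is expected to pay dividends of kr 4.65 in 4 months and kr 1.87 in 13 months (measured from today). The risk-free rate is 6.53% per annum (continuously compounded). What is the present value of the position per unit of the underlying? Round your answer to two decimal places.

kr 10.07

PV(remaining dividends) I = 4.65·e^(−0.0653·4/12) + 1.87·e^(−0.0653·13/12) = 6.2922
Current forward F = (S − I)·e^(rT) = (294.91 − 6.2922)·e^(0.0653·14/12) = 288.6178 × 1.079160 = 311.4648
Value (long) = (F − K)·e^(−rT) = (311.4648 − 322.33) × 0.926646 = -10.0682
Short position value = −(long value) = kr 10.07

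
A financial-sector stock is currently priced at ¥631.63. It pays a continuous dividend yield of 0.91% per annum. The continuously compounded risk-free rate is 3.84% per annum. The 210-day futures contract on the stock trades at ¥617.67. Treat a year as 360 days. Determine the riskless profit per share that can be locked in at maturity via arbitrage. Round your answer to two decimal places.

Fair futures: F* = S·e^(carry·T), with carry = (r − q) = 0.0384 − 0.0091 = 0.0293
F* = 631.63 · e^(0.0293 × 210/360) = 631.63 · e^0.017092 = 631.63 × 1.017239 = ¥642.5187
Market ¥617.67 < fair ¥642.5187: forward underpriced → reverse cash-and-carry (short spot, go long the forward).
At maturity, profit = |F_mkt − F*| = |617.67 − 642.5187| = ¥24.85 per share

¥24.85 per share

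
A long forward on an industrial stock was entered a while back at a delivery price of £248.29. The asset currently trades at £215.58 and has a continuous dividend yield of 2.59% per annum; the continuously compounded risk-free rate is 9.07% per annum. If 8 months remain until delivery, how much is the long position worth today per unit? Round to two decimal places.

Current fair forward for the remaining 8 months: F = S·e^((r − q)·T), (r − q) = 0.0907 − 0.0259 = 0.0648
F = 215.58 · e^(0.0648 × 8/12) = 215.58 × 1.044147 = 225.0972
Value of long forward = (F − K)·e^(−rT) = (225.0972 − 248.29) · e^(−0.0907·8/12)
= -23.1928 × 0.941325 = -21.83

-£21.83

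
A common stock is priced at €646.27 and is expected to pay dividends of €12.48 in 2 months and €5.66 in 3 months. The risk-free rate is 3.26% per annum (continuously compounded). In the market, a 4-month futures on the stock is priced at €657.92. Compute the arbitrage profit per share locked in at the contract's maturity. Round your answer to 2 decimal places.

PV(dividends) I = 12.48·e^(−0.0326·2/12) + 5.66·e^(−0.0326·3/12) = 18.0264
Fair futures F* = (S − I)·e^(rT) = (646.27 − 18.0264)·e^0.010867 = 628.2436 × 1.010926 = 635.1078
Market €657.92 > fair 635.1078: forward overpriced → cash-and-carry (borrow at r, buy the stock and collect the dividends, short the forward).
Profit at T = |F_mkt − F*| = |657.92 − 635.1078| = €22.81 per share

€22.81 per share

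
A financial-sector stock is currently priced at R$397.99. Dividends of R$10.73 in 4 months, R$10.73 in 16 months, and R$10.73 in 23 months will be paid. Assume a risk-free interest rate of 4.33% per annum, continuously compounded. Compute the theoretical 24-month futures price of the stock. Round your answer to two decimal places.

R$400.65

PV(dividends) I = 10.73·e^(−0.0433·4/12) + 10.73·e^(−0.0433·16/12) + 10.73·e^(−0.0433·23/12)
I = 10.5762 + 10.1281 + 9.8755 = 30.5798
F = (S − I)·e^(rT) = (397.99 − 30.5798) · e^(0.0433·24/12)
= 367.4102 · e^0.086600 = 367.4102 × 1.090460 = R$400.65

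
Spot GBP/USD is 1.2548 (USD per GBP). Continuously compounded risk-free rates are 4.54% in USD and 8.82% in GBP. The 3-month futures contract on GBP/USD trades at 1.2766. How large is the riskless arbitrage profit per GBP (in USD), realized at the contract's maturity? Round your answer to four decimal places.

0.0352 per GBP (in USD)

Fair futures: F* = S·e^(carry·T), with carry = (r_USD − r_GBP) = 0.0454 − 0.0882 = -0.0428
F* = 1.2548 · e^(-0.0428 × 3/12) = 1.2548 · e^-0.010700 = 1.2548 × 0.989357 = 1.2414
Market 1.2766 > fair 1.2414: forward overpriced → cash-and-carry (buy spot, short the forward).
At maturity, profit = |F_mkt − F*| = |1.2766 − 1.2414| = 0.0352 per GBP (in USD)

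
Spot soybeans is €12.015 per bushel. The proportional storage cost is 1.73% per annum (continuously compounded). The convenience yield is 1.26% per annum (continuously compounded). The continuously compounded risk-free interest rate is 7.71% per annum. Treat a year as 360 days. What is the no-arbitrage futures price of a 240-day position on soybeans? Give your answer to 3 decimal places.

€12.688 per bushel

Net carry = r + u − y = 0.0771 + 0.0173 − 0.0126 = 0.0818
F = S·e^((r+u−y)T) = 12.015 · e^(0.0818 × 240/360) = 12.015 · e^0.054533
= 12.015 × 1.056047 = €12.688 per bushel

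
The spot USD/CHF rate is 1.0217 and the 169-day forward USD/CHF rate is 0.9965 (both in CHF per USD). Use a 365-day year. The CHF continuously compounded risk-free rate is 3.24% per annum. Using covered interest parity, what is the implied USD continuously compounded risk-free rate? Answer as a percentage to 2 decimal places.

8.63%

F = S·e^((r_CHF − r_USD)T) ⇒ r_USD = r_CHF − ln(F/S)/T
ln(0.9965/1.0217) = -0.024974; /(169/365) = -0.053938
r_USD = 0.0324 + 0.053938 = 0.086338
r_USD = 8.63%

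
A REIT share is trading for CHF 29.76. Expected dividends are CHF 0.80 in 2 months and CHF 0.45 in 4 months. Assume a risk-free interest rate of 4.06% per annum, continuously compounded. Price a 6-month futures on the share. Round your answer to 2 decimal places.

PV(dividends) I = 0.80·e^(−0.0406·2/12) + 0.45·e^(−0.0406·4/12)
I = 0.7946 + 0.4440 = 1.2386
F = (S − I)·e^(rT) = (29.76 − 1.2386) · e^(0.0406·6/12)
= 28.5214 · e^0.020300 = 28.5214 × 1.020507 = CHF 29.11

CHF 29.11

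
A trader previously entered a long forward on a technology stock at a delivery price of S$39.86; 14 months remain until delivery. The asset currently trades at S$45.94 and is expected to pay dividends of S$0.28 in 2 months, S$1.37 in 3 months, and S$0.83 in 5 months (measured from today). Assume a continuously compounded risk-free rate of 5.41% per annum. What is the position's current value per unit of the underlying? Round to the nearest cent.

S$6.08

PV(remaining dividends) I = 0.28·e^(−0.0541·2/12) + 1.37·e^(−0.0541·3/12) + 0.83·e^(−0.0541·5/12) = 2.4406
Current forward F = (S − I)·e^(rT) = (45.94 − 2.4406)·e^(0.0541·14/12) = 43.4994 × 1.065151 = 46.3334
Value (long) = (F − K)·e^(−rT) = (46.3334 − 39.86) × 0.938834 = 6.0774
Value = S$6.08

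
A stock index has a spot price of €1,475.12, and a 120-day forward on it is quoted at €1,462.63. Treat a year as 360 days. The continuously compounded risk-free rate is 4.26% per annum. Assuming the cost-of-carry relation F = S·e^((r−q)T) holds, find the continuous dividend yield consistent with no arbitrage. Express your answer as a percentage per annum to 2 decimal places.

From F = S·e^((r−q)T): (r − q) = ln(F/S)/T
ln(1462.63/1475.12) = ln(0.991533) = -0.008503
(r − q) = -0.008503 / (120/360) = -0.025509
q = r − ln(F/S)/T = 0.0426 + 0.025509 = 0.068109
q = 6.81%

6.81%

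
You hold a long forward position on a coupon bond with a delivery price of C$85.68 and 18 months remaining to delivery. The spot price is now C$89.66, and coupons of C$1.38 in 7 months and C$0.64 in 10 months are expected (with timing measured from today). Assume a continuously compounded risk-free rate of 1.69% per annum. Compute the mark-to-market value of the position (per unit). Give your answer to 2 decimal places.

C$4.13

PV(remaining coupons) I = 1.38·e^(−0.0169·7/12) + 0.64·e^(−0.0169·10/12) = 1.9975
Current forward F = (S − I)·e^(rT) = (89.66 − 1.9975)·e^(0.0169·18/12) = 87.6625 × 1.025674 = 89.9131
Value (long) = (F − K)·e^(−rT) = (89.9131 − 85.68) × 0.974969 = 4.1271
Value = C$4.13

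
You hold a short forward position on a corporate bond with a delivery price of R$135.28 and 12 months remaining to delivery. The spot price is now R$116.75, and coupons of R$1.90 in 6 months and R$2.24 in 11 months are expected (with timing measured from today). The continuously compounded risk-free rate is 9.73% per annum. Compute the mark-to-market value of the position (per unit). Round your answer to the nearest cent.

PV(remaining coupons) I = 1.90·e^(−0.0973·6/12) + 2.24·e^(−0.0973·11/12) = 3.8586
Current forward F = (S − I)·e^(rT) = (116.75 − 3.8586)·e^(0.0973·12/12) = 112.8914 × 1.102191 = 124.4279
Value (long) = (F − K)·e^(−rT) = (124.4279 − 135.28) × 0.907284 = -9.8459
Short position value = −(long value) = R$9.85

R$9.85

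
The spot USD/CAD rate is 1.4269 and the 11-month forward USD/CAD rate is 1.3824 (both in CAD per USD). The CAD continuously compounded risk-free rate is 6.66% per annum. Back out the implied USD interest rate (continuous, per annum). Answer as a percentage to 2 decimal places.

10.12%

F = S·e^((r_CAD − r_USD)T) ⇒ r_USD = r_CAD − ln(F/S)/T
ln(1.3824/1.4269) = -0.031683; /(11/12) = -0.034563
r_USD = 0.0666 + 0.034563 = 0.101163
r_USD = 10.12%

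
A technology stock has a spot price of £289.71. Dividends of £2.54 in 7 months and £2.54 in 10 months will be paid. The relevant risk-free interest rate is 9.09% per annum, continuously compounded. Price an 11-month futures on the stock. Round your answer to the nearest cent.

£309.71

PV(dividends) I = 2.54·e^(−0.0909·7/12) + 2.54·e^(−0.0909·10/12)
I = 2.4088 + 2.3547 = 4.7635
F = (S − I)·e^(rT) = (289.71 − 4.7635) · e^(0.0909·11/12)
= 284.9465 · e^0.083325 = 284.9465 × 1.086895 = £309.71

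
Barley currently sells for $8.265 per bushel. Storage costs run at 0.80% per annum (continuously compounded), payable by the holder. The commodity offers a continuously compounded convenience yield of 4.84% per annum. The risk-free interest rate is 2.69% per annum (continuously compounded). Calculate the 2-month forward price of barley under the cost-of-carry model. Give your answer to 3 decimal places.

$8.246 per bushel

Net carry = r + u − y = 0.0269 + 0.0080 − 0.0484 = -0.0135
F = S·e^((r+u−y)T) = 8.265 · e^(-0.0135 × 2/12) = 8.265 · e^-0.002250
= 8.265 × 0.997753 = $8.246 per bushel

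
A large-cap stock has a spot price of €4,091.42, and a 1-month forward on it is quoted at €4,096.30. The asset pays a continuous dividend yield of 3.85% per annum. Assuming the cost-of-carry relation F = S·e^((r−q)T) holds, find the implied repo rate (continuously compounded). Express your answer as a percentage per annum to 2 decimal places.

From F = S·e^((r−q)T): (r − q) = ln(F/S)/T
ln(4096.30/4091.42) = ln(1.001193) = 0.001192
(r − q) = 0.001192 / (1/12) = 0.014304
r = ln(F/S)/T + q = 0.014304 + 0.0385 = 0.052804
r = 5.28%

5.28%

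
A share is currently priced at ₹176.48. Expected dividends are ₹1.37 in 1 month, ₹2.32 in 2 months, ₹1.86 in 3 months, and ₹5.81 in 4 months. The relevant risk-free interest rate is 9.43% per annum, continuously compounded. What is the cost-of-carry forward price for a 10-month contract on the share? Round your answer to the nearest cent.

PV(dividends) I = 1.37·e^(−0.0943·1/12) + 2.32·e^(−0.0943·2/12) + 1.86·e^(−0.0943·3/12) + 5.81·e^(−0.0943·4/12)
I = 1.3593 + 2.2838 + 1.8167 + 5.6302 = 11.0900
F = (S − I)·e^(rT) = (176.48 − 11.0900) · e^(0.0943·10/12)
= 165.3900 · e^0.078583 = 165.3900 × 1.081753 = ₹178.91

₹178.91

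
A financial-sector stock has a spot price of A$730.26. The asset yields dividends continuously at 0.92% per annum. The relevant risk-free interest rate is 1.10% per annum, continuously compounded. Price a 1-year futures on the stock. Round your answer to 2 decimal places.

A$731.58

F = S·e^((r − q)T) = 730.26 · e^((0.0110 − 0.0092) × 1)
= 730.26 · e^0.001800 = 730.26 × 1.001802
F = A$731.58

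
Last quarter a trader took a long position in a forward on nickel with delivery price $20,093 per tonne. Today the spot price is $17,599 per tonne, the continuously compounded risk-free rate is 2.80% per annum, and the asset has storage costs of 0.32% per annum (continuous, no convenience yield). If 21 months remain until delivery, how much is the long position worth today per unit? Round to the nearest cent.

-$1434.34 per tonne

Current fair forward for the remaining 21 months: F = S·e^((r + u)·T), (r + u) = 0.0280 + 0.0032 = 0.0312
F = 17599 · e^(0.0312 × 21/12) = 17599 × 1.05611808 = 18586.6221
Value of long forward = (F − K)·e^(−rT) = (18586.6221 − 20093) · e^(−0.0280·21/12)
= -1506.3779 × 0.95218113 = -1434.34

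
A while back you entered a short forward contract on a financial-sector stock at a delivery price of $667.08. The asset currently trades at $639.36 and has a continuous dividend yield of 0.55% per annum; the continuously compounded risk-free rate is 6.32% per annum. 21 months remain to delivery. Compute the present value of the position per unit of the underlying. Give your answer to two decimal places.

Current fair forward for the remaining 21 months: F = S·e^((r − q)·T), (r − q) = 0.0632 − 0.0055 = 0.0577
F = 639.36 · e^(0.0577 × 21/12) = 639.36 × 1.106249 = 707.2914
Value of long forward = (F − K)·e^(−rT) = (707.2914 − 667.08) · e^(−0.0632·21/12)
= 40.2114 × 0.895297 = 36.00
Short position value = −(long value) = -$36.00

-$36.00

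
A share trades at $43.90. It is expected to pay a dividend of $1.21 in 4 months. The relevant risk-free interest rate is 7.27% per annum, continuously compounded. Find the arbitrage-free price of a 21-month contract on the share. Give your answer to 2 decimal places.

PV(dividends) I = 1.21·e^(−0.0727·4/12)
I = 1.1810
F = (S − I)·e^(rT) = (43.90 − 1.1810) · e^(0.0727·21/12)
= 42.7190 · e^0.127225 = 42.7190 × 1.135673 = $48.51

$48.51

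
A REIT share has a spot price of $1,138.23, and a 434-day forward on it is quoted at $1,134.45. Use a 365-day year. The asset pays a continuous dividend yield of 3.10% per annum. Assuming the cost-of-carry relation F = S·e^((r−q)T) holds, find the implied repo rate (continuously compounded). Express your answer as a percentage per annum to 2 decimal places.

2.82%

From F = S·e^((r−q)T): (r − q) = ln(F/S)/T
ln(1134.45/1138.23) = ln(0.996679) = -0.003327
(r − q) = -0.003327 / (434/365) = -0.002798
r = ln(F/S)/T + q = -0.002798 + 0.0310 = 0.028202
r = 2.82%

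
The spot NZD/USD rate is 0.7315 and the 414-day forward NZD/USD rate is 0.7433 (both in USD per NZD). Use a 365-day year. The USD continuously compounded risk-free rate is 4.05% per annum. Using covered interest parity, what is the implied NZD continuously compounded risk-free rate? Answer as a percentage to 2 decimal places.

2.64%

F = S·e^((r_USD − r_NZD)T) ⇒ r_NZD = r_USD − ln(F/S)/T
ln(0.7433/0.7315) = 0.016003; /(414/365) = 0.014109
r_NZD = 0.0405 − 0.014109 = 0.026391
r_NZD = 2.64%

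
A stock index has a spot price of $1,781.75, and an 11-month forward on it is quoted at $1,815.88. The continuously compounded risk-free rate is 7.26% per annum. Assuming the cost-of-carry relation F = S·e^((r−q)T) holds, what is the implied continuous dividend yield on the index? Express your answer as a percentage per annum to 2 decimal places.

5.19%

From F = S·e^((r−q)T): (r − q) = ln(F/S)/T
ln(1815.88/1781.75) = ln(1.019155) = 0.018974
(r − q) = 0.018974 / (11/12) = 0.020699
q = r − ln(F/S)/T = 0.0726 − 0.020699 = 0.051901
q = 5.19%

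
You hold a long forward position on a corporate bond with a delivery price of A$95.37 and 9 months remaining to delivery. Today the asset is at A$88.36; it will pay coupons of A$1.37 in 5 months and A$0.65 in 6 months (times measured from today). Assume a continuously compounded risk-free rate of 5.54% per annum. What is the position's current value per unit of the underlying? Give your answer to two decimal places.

PV(remaining coupons) I = 1.37·e^(−0.0554·5/12) + 0.65·e^(−0.0554·6/12) = 1.9710
Current forward F = (S − I)·e^(rT) = (88.36 − 1.9710)·e^(0.0554·9/12) = 86.3890 × 1.042425 = 90.0541
Value (long) = (F − K)·e^(−rT) = (90.0541 − 95.37) × 0.959301 = -5.0995
Value = -A$5.10

-A$5.10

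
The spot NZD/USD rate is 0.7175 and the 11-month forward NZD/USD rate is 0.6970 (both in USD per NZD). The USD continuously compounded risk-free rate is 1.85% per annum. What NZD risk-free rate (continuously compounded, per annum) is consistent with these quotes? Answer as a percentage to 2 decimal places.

F = S·e^((r_USD − r_NZD)T) ⇒ r_NZD = r_USD − ln(F/S)/T
ln(0.6970/0.7175) = -0.028988; /(11/12) = -0.031623
r_NZD = 0.0185 + 0.031623 = 0.050123
r_NZD = 5.01%

5.01%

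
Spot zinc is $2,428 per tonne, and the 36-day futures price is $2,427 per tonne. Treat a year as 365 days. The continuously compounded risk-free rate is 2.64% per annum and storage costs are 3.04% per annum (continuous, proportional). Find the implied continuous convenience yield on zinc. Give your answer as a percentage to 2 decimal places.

6.10%

F = S·e^((r+u−y)T) ⇒ (r+u−y) = ln(F/S)/T
ln(2427/2428) = -0.000412; /T ⇒ -0.004177
y = r + u − ln(F/S)/T = 0.0264 + 0.0304 + 0.004177 = 0.060977
y = 6.10%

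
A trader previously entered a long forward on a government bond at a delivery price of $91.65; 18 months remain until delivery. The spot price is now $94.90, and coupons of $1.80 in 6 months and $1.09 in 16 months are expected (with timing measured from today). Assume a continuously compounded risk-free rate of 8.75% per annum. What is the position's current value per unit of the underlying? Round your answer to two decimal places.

PV(remaining coupons) I = 1.80·e^(−0.0875·6/12) + 1.09·e^(−0.0875·16/12) = 2.6929
Current forward F = (S − I)·e^(rT) = (94.90 − 2.6929)·e^(0.0875·18/12) = 92.2071 × 1.140253 = 105.1394
Value (long) = (F − K)·e^(−rT) = (105.1394 − 91.65) × 0.876998 = 11.8302
Value = $11.83

$11.83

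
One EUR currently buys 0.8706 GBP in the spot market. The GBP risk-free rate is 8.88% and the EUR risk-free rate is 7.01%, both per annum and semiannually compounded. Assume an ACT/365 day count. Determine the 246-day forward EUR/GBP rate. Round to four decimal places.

By covered interest parity, F = S · (1+r_GBP/2)^(2T) / (1+r_EUR/2)^(2T)
= 0.8706 × 1.060307 / 1.047531 = 0.8706 × 1.012196
F = 0.8812 GBP per EUR

0.8812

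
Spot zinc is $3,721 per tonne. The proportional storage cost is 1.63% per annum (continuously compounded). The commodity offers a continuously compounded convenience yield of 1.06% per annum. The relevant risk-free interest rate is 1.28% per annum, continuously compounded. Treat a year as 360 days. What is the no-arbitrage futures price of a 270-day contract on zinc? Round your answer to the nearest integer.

Net carry = r + u − y = 0.0128 + 0.0163 − 0.0106 = 0.0185
F = S·e^((r+u−y)T) = 3721 · e^(0.0185 × 270/360) = 3721 · e^0.013875
= 3721 × 1.013972 = $3,773 per tonne

$3,773 per tonne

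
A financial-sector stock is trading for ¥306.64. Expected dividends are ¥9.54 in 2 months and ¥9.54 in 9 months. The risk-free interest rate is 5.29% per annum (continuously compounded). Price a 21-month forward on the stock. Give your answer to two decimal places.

¥315.95

PV(dividends) I = 9.54·e^(−0.0529·2/12) + 9.54·e^(−0.0529·9/12)
I = 9.4563 + 9.1689 = 18.6252
F = (S − I)·e^(rT) = (306.64 − 18.6252) · e^(0.0529·21/12)
= 288.0148 · e^0.092575 = 288.0148 × 1.096995 = ¥315.95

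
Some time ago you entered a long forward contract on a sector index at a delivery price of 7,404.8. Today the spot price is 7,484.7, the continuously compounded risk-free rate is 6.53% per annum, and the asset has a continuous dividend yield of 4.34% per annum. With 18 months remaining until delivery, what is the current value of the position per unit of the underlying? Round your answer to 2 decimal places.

299.08

Current fair forward for the remaining 18 months: F = S·e^((r − q)·T), (r − q) = 0.0653 − 0.0434 = 0.0219
F = 7484.7 · e^(0.0219 × 18/12) = 7484.7 × 1.03339552 = 7734.6554
Value of long forward = (F − K)·e^(−rT) = (7734.6554 − 7404.8) · e^(−0.0653·18/12)
= 329.8554 × 0.90669424 = 299.08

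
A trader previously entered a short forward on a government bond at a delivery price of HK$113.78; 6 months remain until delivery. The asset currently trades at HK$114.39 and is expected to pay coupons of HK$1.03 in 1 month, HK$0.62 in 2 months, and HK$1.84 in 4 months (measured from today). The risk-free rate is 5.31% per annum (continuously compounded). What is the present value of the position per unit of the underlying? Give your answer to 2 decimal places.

PV(remaining coupons) I = 1.03·e^(−0.0531·1/12) + 0.62·e^(−0.0531·2/12) + 1.84·e^(−0.0531·4/12) = 3.4477
Current forward F = (S − I)·e^(rT) = (114.39 − 3.4477)·e^(0.0531·6/12) = 110.9423 × 1.026906 = 113.9273
Value (long) = (F − K)·e^(−rT) = (113.9273 − 113.78) × 0.973799 = 0.1434
Short position value = −(long value) = -HK$0.14

-HK$0.14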